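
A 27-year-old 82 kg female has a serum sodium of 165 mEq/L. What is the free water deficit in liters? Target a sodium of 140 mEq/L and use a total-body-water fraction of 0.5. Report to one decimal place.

TBW = 0.5 · 82 = 41 L
Free water deficit = TBW · (Na/140 − 1)
= 41 · (165/140 − 1)
= 41 · 0.1786
= 7.32 L

7.3 L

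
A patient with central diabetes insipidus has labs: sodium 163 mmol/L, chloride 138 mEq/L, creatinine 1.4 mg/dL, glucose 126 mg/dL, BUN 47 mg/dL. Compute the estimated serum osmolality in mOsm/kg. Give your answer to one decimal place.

349.8 mOsm/kg

Calculated osmolality = 2·Na + glucose/18 + BUN/2.8
= 2·163 + 126/18 + 47/2.8
= 326 + 7 + 16.79
= 349.79 mOsm/kg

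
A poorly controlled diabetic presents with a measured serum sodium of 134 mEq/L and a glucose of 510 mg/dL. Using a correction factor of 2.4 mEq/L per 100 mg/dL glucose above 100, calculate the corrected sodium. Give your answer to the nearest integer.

144 mEq/L

Corrected Na = measured Na + 2.4 · (glucose − 100)/100
= 134 + 2.4 · (510 − 100)/100
= 134 + 9.8
= 143.8 mEq/L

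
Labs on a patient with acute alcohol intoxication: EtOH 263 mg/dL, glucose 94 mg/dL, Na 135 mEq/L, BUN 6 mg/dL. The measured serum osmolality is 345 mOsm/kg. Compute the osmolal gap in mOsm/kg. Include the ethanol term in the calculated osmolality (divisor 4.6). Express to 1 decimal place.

Calculated osmolality = 2·Na + glucose/18 + BUN/2.8 + ethanol/4.6
= 2·135 + 94/18 + 6/2.8 + 263/4.6
= 270 + 5.22 + 2.14 + 57.17
= 334.53 mOsm/kg ≈ 334.5 mOsm/kg
Osmolar gap = measured − calculated = 345 − 334.5 = 10.5 mOsm/kg

10.5 mOsm/kg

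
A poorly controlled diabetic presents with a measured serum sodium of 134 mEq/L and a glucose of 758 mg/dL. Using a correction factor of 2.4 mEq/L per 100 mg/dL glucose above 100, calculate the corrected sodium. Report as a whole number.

150 mEq/L

Corrected Na = measured Na + 2.4 · (glucose − 100)/100
= 134 + 2.4 · (758 − 100)/100
= 134 + 15.8
= 149.8 mEq/L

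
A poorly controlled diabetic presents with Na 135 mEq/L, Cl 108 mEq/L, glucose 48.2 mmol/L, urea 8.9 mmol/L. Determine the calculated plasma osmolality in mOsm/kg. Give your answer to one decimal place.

Calculated osmolality = 2·Na + glucose + urea
= 2·135 + 48.2 + 8.9
= 270 + 48.20 + 8.90
= 327.1 mOsm/kg

327.1 mOsm/kg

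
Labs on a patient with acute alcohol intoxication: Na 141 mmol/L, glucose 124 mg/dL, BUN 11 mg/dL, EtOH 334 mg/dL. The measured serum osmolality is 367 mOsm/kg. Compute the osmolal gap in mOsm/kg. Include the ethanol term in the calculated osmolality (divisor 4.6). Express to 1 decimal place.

1.6 mOsm/kg

Calculated osmolality = 2·Na + glucose/18 + BUN/2.8 + ethanol/4.6
= 2·141 + 124/18 + 11/2.8 + 334/4.6
= 282 + 6.89 + 3.93 + 72.61
= 365.43 mOsm/kg ≈ 365.4 mOsm/kg
Osmolar gap = measured − calculated = 367 − 365.4 = 1.6 mOsm/kg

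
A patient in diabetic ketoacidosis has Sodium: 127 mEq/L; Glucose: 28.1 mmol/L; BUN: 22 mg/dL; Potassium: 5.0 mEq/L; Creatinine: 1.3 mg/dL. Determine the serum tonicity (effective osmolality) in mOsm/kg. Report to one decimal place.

282.1 mOsm/kg

Effective osmolality excludes urea (freely permeant across cell membranes):
2·Na + glucose
= 2·127 + 28.1
= 254 + 28.1
= 282.1 mOsm/kg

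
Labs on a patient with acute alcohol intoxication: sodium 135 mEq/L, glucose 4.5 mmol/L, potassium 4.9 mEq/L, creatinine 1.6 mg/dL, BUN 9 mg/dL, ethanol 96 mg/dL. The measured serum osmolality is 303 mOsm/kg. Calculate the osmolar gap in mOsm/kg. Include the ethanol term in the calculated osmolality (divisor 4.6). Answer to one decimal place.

Calculated osmolality = 2·Na + glucose + BUN/2.8 + ethanol/4.6
= 2·135 + 4.5 + 9/2.8 + 96/4.6
= 270 + 4.50 + 3.21 + 20.87
= 298.58 mOsm/kg ≈ 298.6 mOsm/kg
Osmolar gap = measured − calculated = 303 − 298.6 = 4.4 mOsm/kg

4.4 mOsm/kg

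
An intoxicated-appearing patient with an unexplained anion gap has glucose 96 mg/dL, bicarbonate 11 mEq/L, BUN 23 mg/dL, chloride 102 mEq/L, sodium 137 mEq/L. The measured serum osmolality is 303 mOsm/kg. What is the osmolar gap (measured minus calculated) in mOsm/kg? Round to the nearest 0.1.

Calculated osmolality = 2·Na + glucose/18 + BUN/2.8
= 2·137 + 96/18 + 23/2.8
= 274 + 5.33 + 8.21
= 287.54 mOsm/kg ≈ 287.5 mOsm/kg
Osmolar gap = measured − calculated = 303 − 287.5 = 15.5 mOsm/kg

15.5 mOsm/kg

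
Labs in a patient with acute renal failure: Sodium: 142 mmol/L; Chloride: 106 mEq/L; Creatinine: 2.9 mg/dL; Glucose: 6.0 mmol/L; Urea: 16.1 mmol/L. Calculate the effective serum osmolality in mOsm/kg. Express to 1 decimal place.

290.0 mOsm/kg

Effective osmolality excludes urea (freely permeant across cell membranes):
2·Na + glucose
= 2·142 + 6
= 284 + 6
= 290 mOsm/kg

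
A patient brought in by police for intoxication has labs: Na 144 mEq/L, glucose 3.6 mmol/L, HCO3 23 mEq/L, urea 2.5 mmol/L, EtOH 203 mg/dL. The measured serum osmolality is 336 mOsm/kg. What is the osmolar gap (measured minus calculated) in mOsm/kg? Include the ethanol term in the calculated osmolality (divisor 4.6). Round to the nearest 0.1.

-2.2 mOsm/kg

Calculated osmolality = 2·Na + glucose + urea + ethanol/4.6
= 2·144 + 3.6 + 2.5 + 203/4.6
= 288 + 3.60 + 2.50 + 44.13
= 338.23 mOsm/kg ≈ 338.2 mOsm/kg
Osmolar gap = measured − calculated = 336 − 338.2 = -2.2 mOsm/kg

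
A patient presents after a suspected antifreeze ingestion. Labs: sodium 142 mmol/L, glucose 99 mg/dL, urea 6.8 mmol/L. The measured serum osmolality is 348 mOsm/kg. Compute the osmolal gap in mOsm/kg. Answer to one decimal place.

51.7 mOsm/kg

Calculated osmolality = 2·Na + glucose/18 + urea
= 2·142 + 99/18 + 6.8
= 284 + 5.50 + 6.80
= 296.3 mOsm/kg ≈ 296.3 mOsm/kg
Osmolar gap = measured − calculated = 348 − 296.3 = 51.7 mOsm/kg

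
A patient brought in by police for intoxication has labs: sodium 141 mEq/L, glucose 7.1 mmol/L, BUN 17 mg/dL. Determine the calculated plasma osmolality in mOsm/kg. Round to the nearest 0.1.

Calculated osmolality = 2·Na + glucose + BUN/2.8
= 2·141 + 7.1 + 17/2.8
= 282 + 7.10 + 6.07
= 295.17 mOsm/kg

295.2 mOsm/kg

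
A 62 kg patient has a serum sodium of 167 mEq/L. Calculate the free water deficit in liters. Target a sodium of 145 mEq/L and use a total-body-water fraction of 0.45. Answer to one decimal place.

TBW = 0.45 · 62 = 27.9 L
Free water deficit = TBW · (Na/145 − 1)
= 27.9 · (167/145 − 1)
= 27.9 · 0.1517
= 4.23 L

4.2 L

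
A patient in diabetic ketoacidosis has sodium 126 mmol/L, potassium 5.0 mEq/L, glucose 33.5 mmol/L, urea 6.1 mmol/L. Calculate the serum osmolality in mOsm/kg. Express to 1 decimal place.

291.6 mOsm/kg

Calculated osmolality = 2·Na + glucose + urea
= 2·126 + 33.5 + 6.1
= 252 + 33.50 + 6.10
= 291.6 mOsm/kg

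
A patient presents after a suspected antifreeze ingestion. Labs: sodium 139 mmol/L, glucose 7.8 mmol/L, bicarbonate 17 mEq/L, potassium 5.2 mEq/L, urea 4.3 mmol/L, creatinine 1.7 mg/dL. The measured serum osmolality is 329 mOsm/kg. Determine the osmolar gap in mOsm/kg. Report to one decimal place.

Calculated osmolality = 2·Na + glucose + urea
= 2·139 + 7.8 + 4.3
= 278 + 7.80 + 4.30
= 290.1 mOsm/kg ≈ 290.1 mOsm/kg
Osmolar gap = measured − calculated = 329 − 290.1 = 38.9 mOsm/kg

38.9 mOsm/kg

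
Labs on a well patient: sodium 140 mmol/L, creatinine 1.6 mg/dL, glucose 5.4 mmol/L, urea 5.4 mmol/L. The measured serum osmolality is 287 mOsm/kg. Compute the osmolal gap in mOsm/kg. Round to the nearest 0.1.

Calculated osmolality = 2·Na + glucose + urea
= 2·140 + 5.4 + 5.4
= 280 + 5.40 + 5.40
= 290.8 mOsm/kg ≈ 290.8 mOsm/kg
Osmolar gap = measured − calculated = 287 − 290.8 = -3.8 mOsm/kg

-3.8 mOsm/kg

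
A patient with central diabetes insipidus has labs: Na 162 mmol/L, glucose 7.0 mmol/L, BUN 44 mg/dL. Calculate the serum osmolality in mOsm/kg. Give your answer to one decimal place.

346.7 mOsm/kg

Calculated osmolality = 2·Na + glucose + BUN/2.8
= 2·162 + 7 + 44/2.8
= 324 + 7 + 15.71
= 346.71 mOsm/kg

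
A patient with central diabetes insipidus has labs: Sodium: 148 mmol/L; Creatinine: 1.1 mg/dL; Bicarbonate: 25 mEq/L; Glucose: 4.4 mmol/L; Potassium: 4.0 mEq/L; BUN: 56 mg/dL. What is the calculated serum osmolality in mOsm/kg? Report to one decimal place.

Calculated osmolality = 2·Na + glucose + BUN/2.8
= 2·148 + 4.4 + 56/2.8
= 296 + 4.40 + 20
= 320.4 mOsm/kg

320.4 mOsm/kg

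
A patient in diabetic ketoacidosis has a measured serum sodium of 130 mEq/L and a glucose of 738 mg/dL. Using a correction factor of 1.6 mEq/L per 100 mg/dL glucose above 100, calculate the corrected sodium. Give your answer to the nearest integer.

Corrected Na = measured Na + 1.6 · (glucose − 100)/100
= 130 + 1.6 · (738 − 100)/100
= 130 + 10.2
= 140.2 mEq/L

140 mEq/L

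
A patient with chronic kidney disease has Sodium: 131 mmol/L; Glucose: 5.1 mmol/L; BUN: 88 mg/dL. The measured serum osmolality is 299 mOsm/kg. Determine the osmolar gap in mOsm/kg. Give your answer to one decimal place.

Calculated osmolality = 2·Na + glucose + BUN/2.8
= 2·131 + 5.1 + 88/2.8
= 262 + 5.10 + 31.43
= 298.53 mOsm/kg ≈ 298.5 mOsm/kg
Osmolar gap = measured − calculated = 299 − 298.5 = 0.5 mOsm/kg

0.5 mOsm/kg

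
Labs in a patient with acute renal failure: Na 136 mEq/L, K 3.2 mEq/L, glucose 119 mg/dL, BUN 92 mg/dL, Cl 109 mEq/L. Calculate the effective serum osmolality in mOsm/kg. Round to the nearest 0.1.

278.6 mOsm/kg

Effective osmolality excludes urea (freely permeant across cell membranes):
2·Na + glucose/18
= 2·136 + 119/18
= 272 + 6.61
= 278.61 mOsm/kg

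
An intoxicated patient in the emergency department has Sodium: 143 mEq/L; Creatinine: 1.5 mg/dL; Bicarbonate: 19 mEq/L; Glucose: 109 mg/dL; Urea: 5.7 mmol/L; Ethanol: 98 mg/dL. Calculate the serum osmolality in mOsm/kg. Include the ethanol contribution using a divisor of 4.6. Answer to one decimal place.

Calculated osmolality = 2·Na + glucose/18 + urea + ethanol/4.6
= 2·143 + 109/18 + 5.7 + 98/4.6
= 286 + 6.06 + 5.70 + 21.30
= 319.06 mOsm/kg

319.1 mOsm/kg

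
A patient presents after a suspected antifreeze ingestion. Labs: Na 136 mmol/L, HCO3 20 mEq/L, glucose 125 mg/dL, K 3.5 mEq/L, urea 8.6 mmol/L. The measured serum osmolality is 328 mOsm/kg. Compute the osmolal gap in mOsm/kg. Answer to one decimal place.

Calculated osmolality = 2·Na + glucose/18 + urea
= 2·136 + 125/18 + 8.6
= 272 + 6.94 + 8.60
= 287.54 mOsm/kg ≈ 287.5 mOsm/kg
Osmolar gap = measured − calculated = 328 − 287.5 = 40.5 mOsm/kg

40.5 mOsm/kg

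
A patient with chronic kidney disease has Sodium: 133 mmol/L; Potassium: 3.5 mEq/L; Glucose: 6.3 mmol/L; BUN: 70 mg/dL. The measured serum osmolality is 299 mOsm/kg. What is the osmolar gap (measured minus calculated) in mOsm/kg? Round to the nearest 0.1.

Calculated osmolality = 2·Na + glucose + BUN/2.8
= 2·133 + 6.3 + 70/2.8
= 266 + 6.30 + 25
= 297.3 mOsm/kg ≈ 297.3 mOsm/kg
Osmolar gap = measured − calculated = 299 − 297.3 = 1.7 mOsm/kg

1.7 mOsm/kg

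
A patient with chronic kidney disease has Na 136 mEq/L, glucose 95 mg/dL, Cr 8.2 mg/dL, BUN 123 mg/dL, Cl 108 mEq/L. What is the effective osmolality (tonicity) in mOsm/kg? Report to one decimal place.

277.3 mOsm/kg

Effective osmolality excludes urea (freely permeant across cell membranes):
2·Na + glucose/18
= 2·136 + 95/18
= 272 + 5.28
= 277.28 mOsm/kg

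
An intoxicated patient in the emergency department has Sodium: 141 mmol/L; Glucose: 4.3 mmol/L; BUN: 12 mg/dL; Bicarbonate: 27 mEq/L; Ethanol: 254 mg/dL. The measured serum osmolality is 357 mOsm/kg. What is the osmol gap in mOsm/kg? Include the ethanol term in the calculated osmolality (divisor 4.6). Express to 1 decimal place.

Calculated osmolality = 2·Na + glucose + BUN/2.8 + ethanol/4.6
= 2·141 + 4.3 + 12/2.8 + 254/4.6
= 282 + 4.30 + 4.29 + 55.22
= 345.81 mOsm/kg ≈ 345.8 mOsm/kg
Osmolar gap = measured − calculated = 357 − 345.8 = 11.2 mOsm/kg

11.2 mOsm/kg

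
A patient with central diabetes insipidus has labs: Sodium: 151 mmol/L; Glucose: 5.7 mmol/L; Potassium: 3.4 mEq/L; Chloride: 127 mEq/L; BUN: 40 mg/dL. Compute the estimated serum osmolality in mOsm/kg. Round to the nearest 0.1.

322.0 mOsm/kg

Calculated osmolality = 2·Na + glucose + BUN/2.8
= 2·151 + 5.7 + 40/2.8
= 302 + 5.70 + 14.29
= 321.99 mOsm/kg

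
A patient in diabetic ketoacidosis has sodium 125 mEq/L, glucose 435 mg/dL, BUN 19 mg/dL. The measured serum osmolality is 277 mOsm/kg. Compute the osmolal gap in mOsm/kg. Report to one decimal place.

-4.0 mOsm/kg

Calculated osmolality = 2·Na + glucose/18 + BUN/2.8
= 2·125 + 435/18 + 19/2.8
= 250 + 24.17 + 6.79
= 280.96 mOsm/kg ≈ 281.0 mOsm/kg
Osmolar gap = measured − calculated = 277 − 281.0 = -4.0 mOsm/kg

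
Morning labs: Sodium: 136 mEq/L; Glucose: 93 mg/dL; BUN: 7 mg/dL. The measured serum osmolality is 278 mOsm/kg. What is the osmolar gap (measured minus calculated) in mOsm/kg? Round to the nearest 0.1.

-1.7 mOsm/kg

Calculated osmolality = 2·Na + glucose/18 + BUN/2.8
= 2·136 + 93/18 + 7/2.8
= 272 + 5.17 + 2.50
= 279.67 mOsm/kg ≈ 279.7 mOsm/kg
Osmolar gap = measured − calculated = 278 − 279.7 = -1.7 mOsm/kg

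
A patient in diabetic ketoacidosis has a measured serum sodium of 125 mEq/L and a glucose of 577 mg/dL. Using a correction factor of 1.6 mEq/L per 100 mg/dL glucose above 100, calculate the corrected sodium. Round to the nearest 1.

133 mEq/L

Corrected Na = measured Na + 1.6 · (glucose − 100)/100
= 125 + 1.6 · (577 − 100)/100
= 125 + 7.6
= 132.6 mEq/L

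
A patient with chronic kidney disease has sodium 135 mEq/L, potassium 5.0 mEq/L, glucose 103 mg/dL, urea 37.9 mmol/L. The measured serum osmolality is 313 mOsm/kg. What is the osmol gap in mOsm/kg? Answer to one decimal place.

Calculated osmolality = 2·Na + glucose/18 + urea
= 2·135 + 103/18 + 37.9
= 270 + 5.72 + 37.90
= 313.62 mOsm/kg ≈ 313.6 mOsm/kg
Osmolar gap = measured − calculated = 313 − 313.6 = -0.6 mOsm/kg

-0.6 mOsm/kg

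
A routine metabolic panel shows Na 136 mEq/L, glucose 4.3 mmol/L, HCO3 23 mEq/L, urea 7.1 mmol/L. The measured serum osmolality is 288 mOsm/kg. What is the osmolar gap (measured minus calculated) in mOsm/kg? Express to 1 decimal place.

Calculated osmolality = 2·Na + glucose + urea
= 2·136 + 4.3 + 7.1
= 272 + 4.30 + 7.10
= 283.4 mOsm/kg ≈ 283.4 mOsm/kg
Osmolar gap = measured − calculated = 288 − 283.4 = 4.6 mOsm/kg

4.6 mOsm/kg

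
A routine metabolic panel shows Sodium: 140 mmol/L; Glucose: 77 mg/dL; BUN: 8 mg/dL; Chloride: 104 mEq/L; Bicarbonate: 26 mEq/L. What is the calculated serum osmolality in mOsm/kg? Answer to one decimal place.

287.1 mOsm/kg

Calculated osmolality = 2·Na + glucose/18 + BUN/2.8
= 2·140 + 77/18 + 8/2.8
= 280 + 4.28 + 2.86
= 287.14 mOsm/kg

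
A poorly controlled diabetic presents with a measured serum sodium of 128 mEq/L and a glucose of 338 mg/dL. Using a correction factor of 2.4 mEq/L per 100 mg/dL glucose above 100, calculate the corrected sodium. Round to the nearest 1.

134 mEq/L

Corrected Na = measured Na + 2.4 · (glucose − 100)/100
= 128 + 2.4 · (338 − 100)/100
= 128 + 5.7
= 133.7 mEq/L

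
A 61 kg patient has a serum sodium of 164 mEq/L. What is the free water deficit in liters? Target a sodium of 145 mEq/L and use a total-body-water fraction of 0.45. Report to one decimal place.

3.6 L

TBW = 0.45 · 61 = 27.45 L
Free water deficit = TBW · (Na/145 − 1)
= 27.45 · (164/145 − 1)
= 27.45 · 0.131
= 3.6 L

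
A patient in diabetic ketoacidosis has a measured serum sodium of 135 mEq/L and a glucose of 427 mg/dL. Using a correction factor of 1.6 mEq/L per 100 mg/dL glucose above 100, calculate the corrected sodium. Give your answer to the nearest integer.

140 mEq/L

Corrected Na = measured Na + 1.6 · (glucose − 100)/100
= 135 + 1.6 · (427 − 100)/100
= 135 + 5.2
= 140.2 mEq/L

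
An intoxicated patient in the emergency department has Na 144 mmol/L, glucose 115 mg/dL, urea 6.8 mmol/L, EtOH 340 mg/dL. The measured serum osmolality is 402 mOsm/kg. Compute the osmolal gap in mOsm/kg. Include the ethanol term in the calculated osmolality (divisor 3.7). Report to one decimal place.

Calculated osmolality = 2·Na + glucose/18 + urea + ethanol/3.7
= 2·144 + 115/18 + 6.8 + 340/3.7
= 288 + 6.39 + 6.80 + 91.89
= 393.08 mOsm/kg ≈ 393.1 mOsm/kg
Osmolar gap = measured − calculated = 402 − 393.1 = 8.9 mOsm/kg

8.9 mOsm/kg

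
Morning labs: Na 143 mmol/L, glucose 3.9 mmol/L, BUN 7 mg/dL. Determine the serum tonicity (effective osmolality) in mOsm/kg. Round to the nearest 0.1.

289.9 mOsm/kg

Effective osmolality excludes urea (freely permeant across cell membranes):
2·Na + glucose
= 2·143 + 3.9
= 286 + 3.9
= 289.9 mOsm/kg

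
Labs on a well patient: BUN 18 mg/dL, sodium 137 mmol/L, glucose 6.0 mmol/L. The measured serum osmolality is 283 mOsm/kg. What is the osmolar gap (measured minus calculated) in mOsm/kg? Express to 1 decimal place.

-3.4 mOsm/kg

Calculated osmolality = 2·Na + glucose + BUN/2.8
= 2·137 + 6 + 18/2.8
= 274 + 6 + 6.43
= 286.43 mOsm/kg ≈ 286.4 mOsm/kg
Osmolar gap = measured − calculated = 283 − 286.4 = -3.4 mOsm/kg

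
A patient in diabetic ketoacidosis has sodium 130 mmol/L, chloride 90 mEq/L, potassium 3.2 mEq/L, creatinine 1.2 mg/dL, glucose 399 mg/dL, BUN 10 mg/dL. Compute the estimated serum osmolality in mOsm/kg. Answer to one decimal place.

Calculated osmolality = 2·Na + glucose/18 + BUN/2.8
= 2·130 + 399/18 + 10/2.8
= 260 + 22.17 + 3.57
= 285.74 mOsm/kg

285.7 mOsm/kg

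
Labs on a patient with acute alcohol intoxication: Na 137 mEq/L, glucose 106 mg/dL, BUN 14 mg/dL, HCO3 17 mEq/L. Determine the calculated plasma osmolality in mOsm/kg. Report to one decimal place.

284.9 mOsm/kg

Calculated osmolality = 2·Na + glucose/18 + BUN/2.8
= 2·137 + 106/18 + 14/2.8
= 274 + 5.89 + 5
= 284.89 mOsm/kg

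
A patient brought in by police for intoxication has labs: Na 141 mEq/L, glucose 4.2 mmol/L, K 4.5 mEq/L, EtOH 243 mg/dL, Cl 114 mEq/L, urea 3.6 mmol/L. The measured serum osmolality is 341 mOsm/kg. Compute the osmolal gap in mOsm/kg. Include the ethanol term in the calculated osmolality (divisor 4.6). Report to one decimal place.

Calculated osmolality = 2·Na + glucose + urea + ethanol/4.6
= 2·141 + 4.2 + 3.6 + 243/4.6
= 282 + 4.20 + 3.60 + 52.83
= 342.63 mOsm/kg ≈ 342.6 mOsm/kg
Osmolar gap = measured − calculated = 341 − 342.6 = -1.6 mOsm/kg

-1.6 mOsm/kg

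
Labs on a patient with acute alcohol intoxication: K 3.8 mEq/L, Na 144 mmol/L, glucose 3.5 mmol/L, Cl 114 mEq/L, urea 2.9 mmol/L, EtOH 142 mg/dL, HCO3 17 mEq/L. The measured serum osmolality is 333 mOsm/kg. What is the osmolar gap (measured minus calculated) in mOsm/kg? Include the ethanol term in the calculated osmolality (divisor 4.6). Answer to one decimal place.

7.7 mOsm/kg

Calculated osmolality = 2·Na + glucose + urea + ethanol/4.6
= 2·144 + 3.5 + 2.9 + 142/4.6
= 288 + 3.50 + 2.90 + 30.87
= 325.27 mOsm/kg ≈ 325.3 mOsm/kg
Osmolar gap = measured − calculated = 333 − 325.3 = 7.7 mOsm/kg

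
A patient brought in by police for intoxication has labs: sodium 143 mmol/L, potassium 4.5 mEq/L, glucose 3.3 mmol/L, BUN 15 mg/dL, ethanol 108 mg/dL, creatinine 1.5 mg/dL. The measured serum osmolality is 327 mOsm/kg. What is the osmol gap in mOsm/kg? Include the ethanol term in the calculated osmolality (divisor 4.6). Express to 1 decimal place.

Calculated osmolality = 2·Na + glucose + BUN/2.8 + ethanol/4.6
= 2·143 + 3.3 + 15/2.8 + 108/4.6
= 286 + 3.30 + 5.36 + 23.48
= 318.14 mOsm/kg ≈ 318.1 mOsm/kg
Osmolar gap = measured − calculated = 327 − 318.1 = 8.9 mOsm/kg

8.9 mOsm/kg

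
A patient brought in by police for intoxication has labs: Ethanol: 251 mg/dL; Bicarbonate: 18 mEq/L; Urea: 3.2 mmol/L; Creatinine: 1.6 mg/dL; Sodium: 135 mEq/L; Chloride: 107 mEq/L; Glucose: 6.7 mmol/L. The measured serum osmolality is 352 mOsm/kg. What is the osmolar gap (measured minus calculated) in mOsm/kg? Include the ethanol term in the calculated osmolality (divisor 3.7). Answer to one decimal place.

4.3 mOsm/kg

Calculated osmolality = 2·Na + glucose + urea + ethanol/3.7
= 2·135 + 6.7 + 3.2 + 251/3.7
= 270 + 6.70 + 3.20 + 67.84
= 347.74 mOsm/kg ≈ 347.7 mOsm/kg
Osmolar gap = measured − calculated = 352 − 347.7 = 4.3 mOsm/kg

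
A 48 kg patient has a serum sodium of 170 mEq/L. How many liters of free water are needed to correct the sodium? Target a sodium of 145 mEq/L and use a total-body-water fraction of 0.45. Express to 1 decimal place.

3.7 L

TBW = 0.45 · 48 = 21.6 L
Free water deficit = TBW · (Na/145 − 1)
= 21.6 · (170/145 − 1)
= 21.6 · 0.1724
= 3.72 L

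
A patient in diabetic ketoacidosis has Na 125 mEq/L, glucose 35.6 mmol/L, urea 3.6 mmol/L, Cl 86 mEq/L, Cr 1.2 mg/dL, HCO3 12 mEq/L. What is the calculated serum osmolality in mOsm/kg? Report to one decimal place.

Calculated osmolality = 2·Na + glucose + urea
= 2·125 + 35.6 + 3.6
= 250 + 35.60 + 3.60
= 289.2 mOsm/kg

289.2 mOsm/kg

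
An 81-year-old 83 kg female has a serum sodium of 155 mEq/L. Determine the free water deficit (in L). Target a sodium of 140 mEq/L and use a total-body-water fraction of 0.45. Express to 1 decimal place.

TBW = 0.45 · 83 = 37.35 L
Free water deficit = TBW · (Na/140 − 1)
= 37.35 · (155/140 − 1)
= 37.35 · 0.1071
= 4 L

4.0 L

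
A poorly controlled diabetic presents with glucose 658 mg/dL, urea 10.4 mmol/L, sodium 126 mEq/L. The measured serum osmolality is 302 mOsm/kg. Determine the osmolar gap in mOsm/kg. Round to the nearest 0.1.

Calculated osmolality = 2·Na + glucose/18 + urea
= 2·126 + 658/18 + 10.4
= 252 + 36.56 + 10.40
= 298.96 mOsm/kg ≈ 299.0 mOsm/kg
Osmolar gap = measured − calculated = 302 − 299.0 = 3.0 mOsm/kg

3.0 mOsm/kg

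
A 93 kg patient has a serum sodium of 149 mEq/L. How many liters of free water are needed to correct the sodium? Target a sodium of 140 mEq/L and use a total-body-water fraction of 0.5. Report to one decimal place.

TBW = 0.5 · 93 = 46.5 L
Free water deficit = TBW · (Na/140 − 1)
= 46.5 · (149/140 − 1)
= 46.5 · 0.0643
= 2.99 L

3.0 L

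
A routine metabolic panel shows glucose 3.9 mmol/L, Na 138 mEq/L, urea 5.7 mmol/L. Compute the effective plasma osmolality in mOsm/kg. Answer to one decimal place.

279.9 mOsm/kg

Effective osmolality excludes urea (freely permeant across cell membranes):
2·Na + glucose
= 2·138 + 3.9
= 276 + 3.9
= 279.9 mOsm/kg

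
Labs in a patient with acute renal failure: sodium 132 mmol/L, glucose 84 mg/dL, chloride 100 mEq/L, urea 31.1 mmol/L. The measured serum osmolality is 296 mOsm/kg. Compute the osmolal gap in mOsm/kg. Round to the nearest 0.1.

Calculated osmolality = 2·Na + glucose/18 + urea
= 2·132 + 84/18 + 31.1
= 264 + 4.67 + 31.10
= 299.77 mOsm/kg ≈ 299.8 mOsm/kg
Osmolar gap = measured − calculated = 296 − 299.8 = -3.8 mOsm/kg

-3.8 mOsm/kg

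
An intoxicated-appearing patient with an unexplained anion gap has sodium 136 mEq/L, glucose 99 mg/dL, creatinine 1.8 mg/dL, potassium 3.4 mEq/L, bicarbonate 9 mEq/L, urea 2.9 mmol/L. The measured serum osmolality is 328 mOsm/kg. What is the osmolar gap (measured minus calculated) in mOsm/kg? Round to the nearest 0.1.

47.6 mOsm/kg

Calculated osmolality = 2·Na + glucose/18 + urea
= 2·136 + 99/18 + 2.9
= 272 + 5.50 + 2.90
= 280.4 mOsm/kg ≈ 280.4 mOsm/kg
Osmolar gap = measured − calculated = 328 − 280.4 = 47.6 mOsm/kg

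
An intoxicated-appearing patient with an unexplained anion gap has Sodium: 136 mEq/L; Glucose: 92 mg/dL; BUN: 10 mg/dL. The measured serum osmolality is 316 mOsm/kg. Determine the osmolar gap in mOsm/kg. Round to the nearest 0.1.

35.3 mOsm/kg

Calculated osmolality = 2·Na + glucose/18 + BUN/2.8
= 2·136 + 92/18 + 10/2.8
= 272 + 5.11 + 3.57
= 280.68 mOsm/kg ≈ 280.7 mOsm/kg
Osmolar gap = measured − calculated = 316 − 280.7 = 35.3 mOsm/kg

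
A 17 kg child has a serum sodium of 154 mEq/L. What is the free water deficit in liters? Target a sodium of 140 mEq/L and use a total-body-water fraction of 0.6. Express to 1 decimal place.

TBW = 0.6 · 17 = 10.2 L
Free water deficit = TBW · (Na/140 − 1)
= 10.2 · (154/140 − 1)
= 10.2 · 0.1
= 1.02 L

1.0 L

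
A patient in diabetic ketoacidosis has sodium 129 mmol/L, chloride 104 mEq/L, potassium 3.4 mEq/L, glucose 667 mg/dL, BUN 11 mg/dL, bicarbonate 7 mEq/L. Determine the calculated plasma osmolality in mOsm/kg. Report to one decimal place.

Calculated osmolality = 2·Na + glucose/18 + BUN/2.8
= 2·129 + 667/18 + 11/2.8
= 258 + 37.06 + 3.93
= 298.99 mOsm/kg

299.0 mOsm/kg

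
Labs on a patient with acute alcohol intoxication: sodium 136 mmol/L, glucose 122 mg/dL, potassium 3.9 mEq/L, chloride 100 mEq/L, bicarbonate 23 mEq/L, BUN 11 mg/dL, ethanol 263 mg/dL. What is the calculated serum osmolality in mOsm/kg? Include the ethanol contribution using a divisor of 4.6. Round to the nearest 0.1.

Calculated osmolality = 2·Na + glucose/18 + BUN/2.8 + ethanol/4.6
= 2·136 + 122/18 + 11/2.8 + 263/4.6
= 272 + 6.78 + 3.93 + 57.17
= 339.88 mOsm/kg

339.9 mOsm/kg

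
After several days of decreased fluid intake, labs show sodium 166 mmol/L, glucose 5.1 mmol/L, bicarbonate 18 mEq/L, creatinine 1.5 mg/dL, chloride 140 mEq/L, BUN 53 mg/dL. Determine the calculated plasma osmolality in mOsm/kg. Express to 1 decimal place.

356.0 mOsm/kg

Calculated osmolality = 2·Na + glucose + BUN/2.8
= 2·166 + 5.1 + 53/2.8
= 332 + 5.10 + 18.93
= 356.03 mOsm/kg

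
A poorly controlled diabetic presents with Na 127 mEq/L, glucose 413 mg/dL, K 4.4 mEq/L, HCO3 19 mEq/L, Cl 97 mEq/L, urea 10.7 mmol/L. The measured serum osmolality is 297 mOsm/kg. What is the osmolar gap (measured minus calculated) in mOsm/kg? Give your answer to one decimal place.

9.4 mOsm/kg

Calculated osmolality = 2·Na + glucose/18 + urea
= 2·127 + 413/18 + 10.7
= 254 + 22.94 + 10.70
= 287.64 mOsm/kg ≈ 287.6 mOsm/kg
Osmolar gap = measured − calculated = 297 − 287.6 = 9.4 mOsm/kg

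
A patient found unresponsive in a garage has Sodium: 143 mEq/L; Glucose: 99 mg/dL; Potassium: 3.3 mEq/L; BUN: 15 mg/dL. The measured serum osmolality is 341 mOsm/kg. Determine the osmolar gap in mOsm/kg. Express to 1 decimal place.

44.1 mOsm/kg

Calculated osmolality = 2·Na + glucose/18 + BUN/2.8
= 2·143 + 99/18 + 15/2.8
= 286 + 5.50 + 5.36
= 296.86 mOsm/kg ≈ 296.9 mOsm/kg
Osmolar gap = measured − calculated = 341 − 296.9 = 44.1 mOsm/kg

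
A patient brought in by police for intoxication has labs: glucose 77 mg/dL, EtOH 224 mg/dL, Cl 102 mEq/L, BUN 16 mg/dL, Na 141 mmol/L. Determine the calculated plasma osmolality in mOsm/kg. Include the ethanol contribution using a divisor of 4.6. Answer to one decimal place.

340.7 mOsm/kg

Calculated osmolality = 2·Na + glucose/18 + BUN/2.8 + ethanol/4.6
= 2·141 + 77/18 + 16/2.8 + 224/4.6
= 282 + 4.28 + 5.71 + 48.70
= 340.69 mOsm/kg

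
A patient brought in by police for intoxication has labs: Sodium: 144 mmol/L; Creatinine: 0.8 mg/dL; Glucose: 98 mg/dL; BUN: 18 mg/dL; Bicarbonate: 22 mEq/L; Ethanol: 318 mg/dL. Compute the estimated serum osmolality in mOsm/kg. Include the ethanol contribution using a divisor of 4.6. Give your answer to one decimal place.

369.0 mOsm/kg

Calculated osmolality = 2·Na + glucose/18 + BUN/2.8 + ethanol/4.6
= 2·144 + 98/18 + 18/2.8 + 318/4.6
= 288 + 5.44 + 6.43 + 69.13
= 369 mOsm/kg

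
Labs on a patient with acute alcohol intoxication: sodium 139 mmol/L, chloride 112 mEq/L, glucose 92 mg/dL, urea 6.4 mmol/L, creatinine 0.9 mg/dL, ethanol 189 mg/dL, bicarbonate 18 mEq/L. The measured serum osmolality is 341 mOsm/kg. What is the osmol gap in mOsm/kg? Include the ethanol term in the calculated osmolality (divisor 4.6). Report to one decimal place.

Calculated osmolality = 2·Na + glucose/18 + urea + ethanol/4.6
= 2·139 + 92/18 + 6.4 + 189/4.6
= 278 + 5.11 + 6.40 + 41.09
= 330.6 mOsm/kg ≈ 330.6 mOsm/kg
Osmolar gap = measured − calculated = 341 − 330.6 = 10.4 mOsm/kg

10.4 mOsm/kg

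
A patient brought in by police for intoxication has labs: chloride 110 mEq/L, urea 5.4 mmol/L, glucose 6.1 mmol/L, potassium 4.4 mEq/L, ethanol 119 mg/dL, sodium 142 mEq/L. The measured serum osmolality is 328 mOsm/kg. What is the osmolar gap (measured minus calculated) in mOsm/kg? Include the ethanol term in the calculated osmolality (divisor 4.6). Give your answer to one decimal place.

Calculated osmolality = 2·Na + glucose + urea + ethanol/4.6
= 2·142 + 6.1 + 5.4 + 119/4.6
= 284 + 6.10 + 5.40 + 25.87
= 321.37 mOsm/kg ≈ 321.4 mOsm/kg
Osmolar gap = measured − calculated = 328 − 321.4 = 6.6 mOsm/kg

6.6 mOsm/kg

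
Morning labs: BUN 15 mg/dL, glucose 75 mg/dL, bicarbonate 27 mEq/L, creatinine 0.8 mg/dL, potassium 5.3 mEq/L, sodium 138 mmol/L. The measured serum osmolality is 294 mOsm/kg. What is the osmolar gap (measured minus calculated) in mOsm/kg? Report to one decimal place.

Calculated osmolality = 2·Na + glucose/18 + BUN/2.8
= 2·138 + 75/18 + 15/2.8
= 276 + 4.17 + 5.36
= 285.53 mOsm/kg ≈ 285.5 mOsm/kg
Osmolar gap = measured − calculated = 294 − 285.5 = 8.5 mOsm/kg

8.5 mOsm/kg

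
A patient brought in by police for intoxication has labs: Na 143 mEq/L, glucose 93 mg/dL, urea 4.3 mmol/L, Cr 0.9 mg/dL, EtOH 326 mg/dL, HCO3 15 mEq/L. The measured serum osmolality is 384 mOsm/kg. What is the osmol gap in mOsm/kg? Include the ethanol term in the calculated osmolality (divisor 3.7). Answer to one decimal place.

Calculated osmolality = 2·Na + glucose/18 + urea + ethanol/3.7
= 2·143 + 93/18 + 4.3 + 326/3.7
= 286 + 5.17 + 4.30 + 88.11
= 383.58 mOsm/kg ≈ 383.6 mOsm/kg
Osmolar gap = measured − calculated = 384 − 383.6 = 0.4 mOsm/kg

0.4 mOsm/kg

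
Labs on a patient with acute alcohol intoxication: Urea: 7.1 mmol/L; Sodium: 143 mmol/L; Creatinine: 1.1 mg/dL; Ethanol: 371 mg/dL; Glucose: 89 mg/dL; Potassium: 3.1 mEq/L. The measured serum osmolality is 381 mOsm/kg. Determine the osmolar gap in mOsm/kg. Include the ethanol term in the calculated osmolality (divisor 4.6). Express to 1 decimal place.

2.3 mOsm/kg

Calculated osmolality = 2·Na + glucose/18 + urea + ethanol/4.6
= 2·143 + 89/18 + 7.1 + 371/4.6
= 286 + 4.94 + 7.10 + 80.65
= 378.69 mOsm/kg ≈ 378.7 mOsm/kg
Osmolar gap = measured − calculated = 381 − 378.7 = 2.3 mOsm/kg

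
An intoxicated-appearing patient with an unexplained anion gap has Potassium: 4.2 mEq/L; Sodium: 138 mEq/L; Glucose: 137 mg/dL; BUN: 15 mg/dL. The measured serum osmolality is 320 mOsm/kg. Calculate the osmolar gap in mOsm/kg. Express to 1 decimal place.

31.0 mOsm/kg

Calculated osmolality = 2·Na + glucose/18 + BUN/2.8
= 2·138 + 137/18 + 15/2.8
= 276 + 7.61 + 5.36
= 288.97 mOsm/kg ≈ 289.0 mOsm/kg
Osmolar gap = measured − calculated = 320 − 289.0 = 31.0 mOsm/kg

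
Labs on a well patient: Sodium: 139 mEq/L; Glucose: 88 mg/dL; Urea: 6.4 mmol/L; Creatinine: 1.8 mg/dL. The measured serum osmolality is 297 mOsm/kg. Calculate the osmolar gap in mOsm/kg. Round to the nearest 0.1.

Calculated osmolality = 2·Na + glucose/18 + urea
= 2·139 + 88/18 + 6.4
= 278 + 4.89 + 6.40
= 289.29 mOsm/kg ≈ 289.3 mOsm/kg
Osmolar gap = measured − calculated = 297 − 289.3 = 7.7 mOsm/kg

7.7 mOsm/kg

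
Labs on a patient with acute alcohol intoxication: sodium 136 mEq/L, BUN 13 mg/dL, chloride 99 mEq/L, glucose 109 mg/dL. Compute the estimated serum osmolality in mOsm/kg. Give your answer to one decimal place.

282.7 mOsm/kg

Calculated osmolality = 2·Na + glucose/18 + BUN/2.8
= 2·136 + 109/18 + 13/2.8
= 272 + 6.06 + 4.64
= 282.7 mOsm/kg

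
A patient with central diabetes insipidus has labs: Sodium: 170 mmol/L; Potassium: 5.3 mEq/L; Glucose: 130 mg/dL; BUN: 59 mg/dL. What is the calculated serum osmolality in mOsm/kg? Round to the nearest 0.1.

Calculated osmolality = 2·Na + glucose/18 + BUN/2.8
= 2·170 + 130/18 + 59/2.8
= 340 + 7.22 + 21.07
= 368.29 mOsm/kg

368.3 mOsm/kg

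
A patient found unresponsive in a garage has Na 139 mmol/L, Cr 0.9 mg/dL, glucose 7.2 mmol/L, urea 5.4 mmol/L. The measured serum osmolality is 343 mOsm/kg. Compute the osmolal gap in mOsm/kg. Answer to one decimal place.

52.4 mOsm/kg

Calculated osmolality = 2·Na + glucose + urea
= 2·139 + 7.2 + 5.4
= 278 + 7.20 + 5.40
= 290.6 mOsm/kg ≈ 290.6 mOsm/kg
Osmolar gap = measured − calculated = 343 − 290.6 = 52.4 mOsm/kg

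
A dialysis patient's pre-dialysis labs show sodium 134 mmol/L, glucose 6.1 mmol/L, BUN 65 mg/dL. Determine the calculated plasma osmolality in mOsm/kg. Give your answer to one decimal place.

297.3 mOsm/kg

Calculated osmolality = 2·Na + glucose + BUN/2.8
= 2·134 + 6.1 + 65/2.8
= 268 + 6.10 + 23.21
= 297.31 mOsm/kg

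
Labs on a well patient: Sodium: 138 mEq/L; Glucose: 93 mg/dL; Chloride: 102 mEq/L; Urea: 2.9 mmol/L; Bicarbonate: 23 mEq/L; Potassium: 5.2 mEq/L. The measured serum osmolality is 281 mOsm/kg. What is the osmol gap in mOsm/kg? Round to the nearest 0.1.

-3.1 mOsm/kg

Calculated osmolality = 2·Na + glucose/18 + urea
= 2·138 + 93/18 + 2.9
= 276 + 5.17 + 2.90
= 284.07 mOsm/kg ≈ 284.1 mOsm/kg
Osmolar gap = measured − calculated = 281 − 284.1 = -3.1 mOsm/kg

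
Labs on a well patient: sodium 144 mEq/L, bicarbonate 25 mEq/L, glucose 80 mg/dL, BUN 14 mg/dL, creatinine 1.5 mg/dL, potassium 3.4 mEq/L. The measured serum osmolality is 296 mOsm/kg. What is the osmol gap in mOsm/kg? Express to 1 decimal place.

-1.4 mOsm/kg

Calculated osmolality = 2·Na + glucose/18 + BUN/2.8
= 2·144 + 80/18 + 14/2.8
= 288 + 4.44 + 5
= 297.44 mOsm/kg ≈ 297.4 mOsm/kg
Osmolar gap = measured − calculated = 296 − 297.4 = -1.4 mOsm/kg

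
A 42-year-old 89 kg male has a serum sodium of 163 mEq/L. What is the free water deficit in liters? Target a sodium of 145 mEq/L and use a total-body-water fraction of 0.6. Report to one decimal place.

TBW = 0.6 · 89 = 53.4 L
Free water deficit = TBW · (Na/145 − 1)
= 53.4 · (163/145 − 1)
= 53.4 · 0.1241
= 6.63 L

6.6 L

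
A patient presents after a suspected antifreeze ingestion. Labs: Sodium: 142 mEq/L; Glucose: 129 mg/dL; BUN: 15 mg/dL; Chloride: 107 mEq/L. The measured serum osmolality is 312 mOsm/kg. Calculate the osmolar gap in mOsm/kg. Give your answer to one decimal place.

Calculated osmolality = 2·Na + glucose/18 + BUN/2.8
= 2·142 + 129/18 + 15/2.8
= 284 + 7.17 + 5.36
= 296.53 mOsm/kg ≈ 296.5 mOsm/kg
Osmolar gap = measured − calculated = 312 − 296.5 = 15.5 mOsm/kg

15.5 mOsm/kg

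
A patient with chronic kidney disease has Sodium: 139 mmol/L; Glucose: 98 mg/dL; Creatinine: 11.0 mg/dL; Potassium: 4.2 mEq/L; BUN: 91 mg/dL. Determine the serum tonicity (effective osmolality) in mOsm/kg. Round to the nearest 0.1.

Effective osmolality excludes urea (freely permeant across cell membranes):
2·Na + glucose/18
= 2·139 + 98/18
= 278 + 5.44
= 283.44 mOsm/kg

283.4 mOsm/kg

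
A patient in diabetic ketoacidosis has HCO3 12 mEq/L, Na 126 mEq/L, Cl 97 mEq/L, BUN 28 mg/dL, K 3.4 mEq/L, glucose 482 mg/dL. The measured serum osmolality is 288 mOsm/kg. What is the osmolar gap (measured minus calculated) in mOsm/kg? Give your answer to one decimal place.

-0.8 mOsm/kg

Calculated osmolality = 2·Na + glucose/18 + BUN/2.8
= 2·126 + 482/18 + 28/2.8
= 252 + 26.78 + 10
= 288.78 mOsm/kg ≈ 288.8 mOsm/kg
Osmolar gap = measured − calculated = 288 − 288.8 = -0.8 mOsm/kg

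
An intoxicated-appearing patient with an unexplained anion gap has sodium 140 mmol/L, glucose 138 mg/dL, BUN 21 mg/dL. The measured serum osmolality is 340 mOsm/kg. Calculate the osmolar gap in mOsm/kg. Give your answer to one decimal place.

Calculated osmolality = 2·Na + glucose/18 + BUN/2.8
= 2·140 + 138/18 + 21/2.8
= 280 + 7.67 + 7.50
= 295.17 mOsm/kg ≈ 295.2 mOsm/kg
Osmolar gap = measured − calculated = 340 − 295.2 = 44.8 mOsm/kg

44.8 mOsm/kg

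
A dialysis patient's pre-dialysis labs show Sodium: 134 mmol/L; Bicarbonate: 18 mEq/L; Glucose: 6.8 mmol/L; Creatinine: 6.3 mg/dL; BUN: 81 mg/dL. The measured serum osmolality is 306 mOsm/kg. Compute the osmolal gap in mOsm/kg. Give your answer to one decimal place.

Calculated osmolality = 2·Na + glucose + BUN/2.8
= 2·134 + 6.8 + 81/2.8
= 268 + 6.80 + 28.93
= 303.73 mOsm/kg ≈ 303.7 mOsm/kg
Osmolar gap = measured − calculated = 306 − 303.7 = 2.3 mOsm/kg

2.3 mOsm/kg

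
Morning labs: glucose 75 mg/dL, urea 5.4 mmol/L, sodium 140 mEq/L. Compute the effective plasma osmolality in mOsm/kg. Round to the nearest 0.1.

284.2 mOsm/kg

Effective osmolality excludes urea (freely permeant across cell membranes):
2·Na + glucose/18
= 2·140 + 75/18
= 280 + 4.17
= 284.17 mOsm/kg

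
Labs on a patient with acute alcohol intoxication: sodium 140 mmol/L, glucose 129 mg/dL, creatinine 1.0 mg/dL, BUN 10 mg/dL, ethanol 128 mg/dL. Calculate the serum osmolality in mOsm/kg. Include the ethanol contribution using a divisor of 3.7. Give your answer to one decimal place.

Calculated osmolality = 2·Na + glucose/18 + BUN/2.8 + ethanol/3.7
= 2·140 + 129/18 + 10/2.8 + 128/3.7
= 280 + 7.17 + 3.57 + 34.59
= 325.33 mOsm/kg

325.3 mOsm/kg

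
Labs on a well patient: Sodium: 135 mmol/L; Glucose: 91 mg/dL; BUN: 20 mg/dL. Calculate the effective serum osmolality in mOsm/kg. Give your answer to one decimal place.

Effective osmolality excludes urea (freely permeant across cell membranes):
2·Na + glucose/18
= 2·135 + 91/18
= 270 + 5.06
= 275.06 mOsm/kg

275.1 mOsm/kg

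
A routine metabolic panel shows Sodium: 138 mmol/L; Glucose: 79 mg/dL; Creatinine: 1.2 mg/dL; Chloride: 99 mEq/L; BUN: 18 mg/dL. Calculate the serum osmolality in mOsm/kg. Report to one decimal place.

Calculated osmolality = 2·Na + glucose/18 + BUN/2.8
= 2·138 + 79/18 + 18/2.8
= 276 + 4.39 + 6.43
= 286.82 mOsm/kg

286.8 mOsm/kg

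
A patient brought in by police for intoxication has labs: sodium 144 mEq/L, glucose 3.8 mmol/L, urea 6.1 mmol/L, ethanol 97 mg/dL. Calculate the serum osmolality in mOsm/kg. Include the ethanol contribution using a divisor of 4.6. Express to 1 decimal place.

319.0 mOsm/kg

Calculated osmolality = 2·Na + glucose + urea + ethanol/4.6
= 2·144 + 3.8 + 6.1 + 97/4.6
= 288 + 3.80 + 6.10 + 21.09
= 318.99 mOsm/kg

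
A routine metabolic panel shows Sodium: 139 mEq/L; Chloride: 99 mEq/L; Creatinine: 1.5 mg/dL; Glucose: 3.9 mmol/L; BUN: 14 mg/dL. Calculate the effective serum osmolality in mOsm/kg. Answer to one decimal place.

Effective osmolality excludes urea (freely permeant across cell membranes):
2·Na + glucose
= 2·139 + 3.9
= 278 + 3.9
= 281.9 mOsm/kg

281.9 mOsm/kg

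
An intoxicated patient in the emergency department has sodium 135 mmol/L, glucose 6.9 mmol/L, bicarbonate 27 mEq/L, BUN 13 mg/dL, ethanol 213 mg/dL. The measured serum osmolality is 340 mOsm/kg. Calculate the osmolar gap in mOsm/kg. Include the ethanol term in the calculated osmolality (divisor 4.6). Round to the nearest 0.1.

12.2 mOsm/kg

Calculated osmolality = 2·Na + glucose + BUN/2.8 + ethanol/4.6
= 2·135 + 6.9 + 13/2.8 + 213/4.6
= 270 + 6.90 + 4.64 + 46.30
= 327.84 mOsm/kg ≈ 327.8 mOsm/kg
Osmolar gap = measured − calculated = 340 − 327.8 = 12.2 mOsm/kg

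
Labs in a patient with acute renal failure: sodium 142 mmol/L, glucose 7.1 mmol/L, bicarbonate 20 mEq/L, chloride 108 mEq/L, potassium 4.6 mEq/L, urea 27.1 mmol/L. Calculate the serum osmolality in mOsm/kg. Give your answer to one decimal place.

318.2 mOsm/kg

Calculated osmolality = 2·Na + glucose + urea
= 2·142 + 7.1 + 27.1
= 284 + 7.10 + 27.10
= 318.2 mOsm/kg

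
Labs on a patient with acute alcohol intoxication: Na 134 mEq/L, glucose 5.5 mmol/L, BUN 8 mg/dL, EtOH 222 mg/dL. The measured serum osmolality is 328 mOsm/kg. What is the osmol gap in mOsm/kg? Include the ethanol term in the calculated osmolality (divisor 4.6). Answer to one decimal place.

3.4 mOsm/kg

Calculated osmolality = 2·Na + glucose + BUN/2.8 + ethanol/4.6
= 2·134 + 5.5 + 8/2.8 + 222/4.6
= 268 + 5.50 + 2.86 + 48.26
= 324.62 mOsm/kg ≈ 324.6 mOsm/kg
Osmolar gap = measured − calculated = 328 − 324.6 = 3.4 mOsm/kg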